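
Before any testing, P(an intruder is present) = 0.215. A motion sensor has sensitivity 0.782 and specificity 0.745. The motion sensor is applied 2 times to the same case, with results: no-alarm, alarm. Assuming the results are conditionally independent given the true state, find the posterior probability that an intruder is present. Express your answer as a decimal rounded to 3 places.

With H the event that an intruder is present, the joint likelihood of the observed sequence is P(data|H) = 0.218·0.782 = 0.17048 and P(data|¬H) = 0.745·0.255 = 0.18998.
Bayes: P(H|data) = 0.215·0.17048 / (0.215·0.17048 + 0.785·0.18998) = 0.036652/0.18578 = 0.1973.

Posterior P(H) ≈ 0.197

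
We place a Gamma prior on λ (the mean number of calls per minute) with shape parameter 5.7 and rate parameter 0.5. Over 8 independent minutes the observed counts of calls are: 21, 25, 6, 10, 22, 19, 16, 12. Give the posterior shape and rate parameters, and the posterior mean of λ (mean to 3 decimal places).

Posterior: Gamma(shape=136.7, rate=8.5); mean ≈ 16.082

Total count ∑xᵢ = 131 over n = 8 minutes.
Gamma is conjugate to the Poisson likelihood: posterior is Gamma(shape = 5.7+131 = 136.7, rate = 0.5+8 = 8.5).
E[λ | data] = 136.7/8.5 = 16.082.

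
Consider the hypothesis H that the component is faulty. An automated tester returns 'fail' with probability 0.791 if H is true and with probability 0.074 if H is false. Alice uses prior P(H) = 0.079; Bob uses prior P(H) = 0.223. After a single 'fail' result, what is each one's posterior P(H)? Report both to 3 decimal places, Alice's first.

P('+'|H) = 0.791, P('+'|¬H) = 0.074.
Alice: numerator 0.791·0.079 = 0.062489; evidence = 0.062489+0.074·0.921 = 0.13064; posterior = 0.478.
Bob: numerator 0.791·0.223 = 0.17639; evidence = 0.17639+0.074·0.777 = 0.23389; posterior = 0.754.

Alice: 0.478; Bob: 0.754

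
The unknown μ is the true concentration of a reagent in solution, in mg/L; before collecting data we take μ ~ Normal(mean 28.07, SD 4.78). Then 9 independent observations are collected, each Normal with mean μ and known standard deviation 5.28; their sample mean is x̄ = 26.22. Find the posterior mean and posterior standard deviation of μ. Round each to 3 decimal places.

Posterior mean ≈ 26.441; posterior SD ≈ 1.652

Prior precision 1/τ₀² = 1/4.78² = 0.0437667; data precision n/σ² = 9/5.28² = 0.322831.
Posterior precision = 0.0437667 + 0.322831 = 0.366597, giving posterior SD = 1/√0.366597 = 1.652.
Posterior mean = (0.0437667·28.07 + 0.322831·26.22) / 0.366597 = 26.441.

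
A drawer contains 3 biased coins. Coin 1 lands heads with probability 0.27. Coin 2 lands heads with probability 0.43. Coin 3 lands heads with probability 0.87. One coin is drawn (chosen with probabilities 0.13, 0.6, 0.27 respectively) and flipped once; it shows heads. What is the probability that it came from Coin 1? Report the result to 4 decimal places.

Tabulate prior·likelihood by source: [1] prior 0.13, lik 0.27, product 0.03510; [2] prior 0.6, lik 0.43, product 0.2580; [3] prior 0.27, lik 0.87, product 0.2349.
Normalizing constant = 0.52800; the posterior for Coin 1 is its product over the sum, 0.03510/0.52800 = 0.0665.

Posterior probability ≈ 0.0665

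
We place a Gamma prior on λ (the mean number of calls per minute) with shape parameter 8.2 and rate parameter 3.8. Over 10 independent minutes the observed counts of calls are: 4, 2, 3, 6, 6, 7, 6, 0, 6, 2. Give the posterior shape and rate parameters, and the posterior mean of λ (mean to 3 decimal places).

The Poisson likelihood adds the total count to the shape and the number of exposure periods to the rate. Here ∑xᵢ = 42 and n = 10, so shape 8.2→50.2 and rate 3.8→13.8.
Posterior mean = shape/rate = 50.2/13.8 = 3.638.

Posterior: Gamma(shape=50.2, rate=13.8); mean ≈ 3.638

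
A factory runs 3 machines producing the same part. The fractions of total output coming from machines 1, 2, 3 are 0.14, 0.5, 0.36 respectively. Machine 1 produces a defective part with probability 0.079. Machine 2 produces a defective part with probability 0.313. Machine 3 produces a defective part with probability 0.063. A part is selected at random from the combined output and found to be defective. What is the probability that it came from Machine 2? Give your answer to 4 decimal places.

Tabulate prior·likelihood by source: [1] prior 0.14, lik 0.079, product 0.01106; [2] prior 0.5, lik 0.313, product 0.1565; [3] prior 0.36, lik 0.063, product 0.02268.
Normalizing constant = 0.19024; the posterior for Machine 2 is its product over the sum, 0.1565/0.19024 = 0.8226.

Posterior probability ≈ 0.8226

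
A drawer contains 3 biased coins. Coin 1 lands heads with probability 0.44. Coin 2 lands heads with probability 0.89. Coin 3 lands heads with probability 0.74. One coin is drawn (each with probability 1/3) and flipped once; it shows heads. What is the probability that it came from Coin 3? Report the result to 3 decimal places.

Posterior probability ≈ 0.357

Tabulate prior·likelihood by source: [1] prior 0.333333, lik 0.44, product 0.1467; [2] prior 0.333333, lik 0.89, product 0.2967; [3] prior 0.333333, lik 0.74, product 0.2467.
Normalizing constant = 0.69000; the posterior for Coin 3 is its product over the sum, 0.2467/0.69000 = 0.357.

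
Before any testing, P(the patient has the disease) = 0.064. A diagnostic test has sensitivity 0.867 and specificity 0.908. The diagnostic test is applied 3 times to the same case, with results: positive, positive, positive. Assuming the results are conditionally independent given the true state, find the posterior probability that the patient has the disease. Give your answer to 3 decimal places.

Posterior P(H) ≈ 0.983

With H the event that the patient has the disease, the joint likelihood of the observed sequence is P(data|H) = 0.867·0.867·0.867 = 0.65171 and P(data|¬H) = 0.092·0.092·0.092 = 0.00077869.
Bayes: P(H|data) = 0.064·0.65171 / (0.064·0.65171 + 0.936·0.00077869) = 0.041710/0.042439 = 0.9828.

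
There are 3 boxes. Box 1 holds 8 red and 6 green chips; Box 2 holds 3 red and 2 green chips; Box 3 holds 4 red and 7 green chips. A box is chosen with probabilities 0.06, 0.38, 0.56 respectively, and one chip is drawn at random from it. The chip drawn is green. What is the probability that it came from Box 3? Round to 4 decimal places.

Posterior probability ≈ 0.6673

Tabulate prior·likelihood by source: [1] prior 0.06, lik 0.4286, product 0.02571; [2] prior 0.38, lik 0.4, product 0.1520; [3] prior 0.56, lik 0.6364, product 0.3564.
Normalizing constant = 0.53408; the posterior for Box 3 is its product over the sum, 0.3564/0.53408 = 0.6673.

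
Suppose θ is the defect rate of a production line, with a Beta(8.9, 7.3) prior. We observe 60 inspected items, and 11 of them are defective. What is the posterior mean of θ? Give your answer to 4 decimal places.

The binomial likelihood is conjugate to the Beta prior: with 11 successes and 49 failures, the posterior is Beta(8.9+11, 7.3+49) = Beta(19.9, 56.3).
E[θ | data] = 19.9/(19.9+56.3) = 0.2612.

Posterior mean ≈ 0.2612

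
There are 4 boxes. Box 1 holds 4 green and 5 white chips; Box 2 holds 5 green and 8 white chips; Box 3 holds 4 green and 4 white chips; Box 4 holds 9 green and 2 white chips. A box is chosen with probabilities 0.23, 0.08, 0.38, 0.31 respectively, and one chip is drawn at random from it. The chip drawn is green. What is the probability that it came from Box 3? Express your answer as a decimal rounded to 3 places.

Tabulate prior·likelihood by source: [1] prior 0.23, lik 0.4444, product 0.1022; [2] prior 0.08, lik 0.3846, product 0.03077; [3] prior 0.38, lik 0.5, product 0.1900; [4] prior 0.31, lik 0.8182, product 0.2536.
Normalizing constant = 0.57663; the posterior for Box 3 is its product over the sum, 0.1900/0.57663 = 0.330.

Posterior probability ≈ 0.330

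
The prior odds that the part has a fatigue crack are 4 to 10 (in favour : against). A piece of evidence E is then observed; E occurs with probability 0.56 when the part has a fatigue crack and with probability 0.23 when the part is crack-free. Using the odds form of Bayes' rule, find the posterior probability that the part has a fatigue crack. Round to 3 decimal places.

Posterior probability ≈ 0.493

Prior odds = 4/10 = 0.40000.
Likelihood ratio for E = 0.56/0.23 = 2.4348.
Posterior odds = prior odds × LR = 0.97391.
Posterior probability = odds/(1+odds) = 0.97391/1.9739 = 0.493.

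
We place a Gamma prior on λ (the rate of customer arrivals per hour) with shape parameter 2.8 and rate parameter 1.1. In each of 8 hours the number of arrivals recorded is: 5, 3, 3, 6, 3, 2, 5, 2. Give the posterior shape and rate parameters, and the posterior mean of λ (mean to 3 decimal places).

Posterior: Gamma(shape=31.8, rate=9.1); mean ≈ 3.495

Total count ∑xᵢ = 29 over n = 8 hours.
Gamma is conjugate to the Poisson likelihood: posterior is Gamma(shape = 2.8+29 = 31.8, rate = 1.1+8 = 9.1).
E[λ | data] = 31.8/9.1 = 3.495.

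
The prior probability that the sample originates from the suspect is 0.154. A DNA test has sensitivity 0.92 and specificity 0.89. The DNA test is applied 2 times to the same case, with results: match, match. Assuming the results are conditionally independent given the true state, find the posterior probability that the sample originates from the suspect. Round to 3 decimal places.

Posterior P(H) ≈ 0.927

Let H be the event that the sample originates from the suspect; start with P(H) = 0.154. P('match'|H) = 0.92, P('match'|¬H) = 0.11.
Update on result 1 ('match'): P(H) ← 0.92·0.1540 / (0.92·0.1540 + 0.11·0.8460) = 0.14168/0.23474 = 0.6036.
Update on result 2 ('match'): P(H) ← 0.92·0.6036 / (0.92·0.6036 + 0.11·0.3964) = 0.55528/0.59888 = 0.9272.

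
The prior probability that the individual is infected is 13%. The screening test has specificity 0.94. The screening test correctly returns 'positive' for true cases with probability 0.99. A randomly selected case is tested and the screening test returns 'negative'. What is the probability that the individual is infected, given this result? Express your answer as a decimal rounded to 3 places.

P(H | E) ≈ 0.002

Write H for 'the individual is infected'. Prior odds H:¬H = 0.13/0.87 = 0.14943. For the 'negative' outcome, the likelihood ratio is 0.01/0.94 = 0.010638.
Posterior odds = 0.14943 × 0.010638 = 0.0015896, so P(H|E) = 0.0015896/(1+0.0015896) = 0.002.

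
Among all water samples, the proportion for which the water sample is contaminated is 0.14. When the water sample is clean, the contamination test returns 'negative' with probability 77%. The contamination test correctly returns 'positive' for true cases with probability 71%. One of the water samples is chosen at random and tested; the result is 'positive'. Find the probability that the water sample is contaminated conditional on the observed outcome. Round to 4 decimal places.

Let H be the event that the water sample is contaminated. P(H) = 0.14, so P(¬H) = 0.86. With E the 'positive' result, P(E|H) = 0.71 and P(E|¬H) = 0.23.
P(E) = 0.71·0.14 + 0.23·0.86 = 0.099400 + 0.19780 = 0.29720.
By Bayes' theorem, P(H|E) = 0.099400 / 0.29720 = 0.3345.

P(H | E) ≈ 0.3345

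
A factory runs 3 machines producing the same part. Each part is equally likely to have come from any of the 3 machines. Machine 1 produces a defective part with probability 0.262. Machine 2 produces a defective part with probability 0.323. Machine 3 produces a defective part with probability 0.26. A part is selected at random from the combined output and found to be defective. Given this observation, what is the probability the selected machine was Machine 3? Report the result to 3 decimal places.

Posterior probability ≈ 0.308

Tabulate prior·likelihood by source: [1] prior 0.333333, lik 0.262, product 0.08733; [2] prior 0.333333, lik 0.323, product 0.1077; [3] prior 0.333333, lik 0.26, product 0.08667.
Normalizing constant = 0.28167; the posterior for Machine 3 is its product over the sum, 0.08667/0.28167 = 0.308.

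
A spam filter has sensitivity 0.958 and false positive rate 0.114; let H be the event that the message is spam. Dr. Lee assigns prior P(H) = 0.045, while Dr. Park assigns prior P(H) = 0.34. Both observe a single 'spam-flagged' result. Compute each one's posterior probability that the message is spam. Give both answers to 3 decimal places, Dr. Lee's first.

P('+'|H) = 0.958, P('+'|¬H) = 0.114.
Dr. Lee: numerator 0.958·0.045 = 0.043110; evidence = 0.043110+0.114·0.955 = 0.15198; posterior = 0.284.
Dr. Park: numerator 0.958·0.34 = 0.32572; evidence = 0.32572+0.114·0.66 = 0.40096; posterior = 0.812.

Dr. Lee: 0.284; Dr. Park: 0.812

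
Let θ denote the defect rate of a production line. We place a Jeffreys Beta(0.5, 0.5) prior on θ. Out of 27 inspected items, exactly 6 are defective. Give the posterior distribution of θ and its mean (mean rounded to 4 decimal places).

Posterior: Beta(6.5, 21.5); mean ≈ 0.2321

The binomial likelihood is conjugate to the Beta prior: with 6 successes and 21 failures, the posterior is Beta(0.5+6, 0.5+21) = Beta(6.5, 21.5).
E[θ | data] = 6.5/(6.5+21.5) = 0.2321.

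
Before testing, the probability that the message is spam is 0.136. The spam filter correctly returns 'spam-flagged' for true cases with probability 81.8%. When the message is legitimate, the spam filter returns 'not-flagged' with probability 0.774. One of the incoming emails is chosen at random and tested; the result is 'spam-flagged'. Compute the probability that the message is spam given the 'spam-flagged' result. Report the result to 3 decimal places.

Let H be the event that the message is spam. P(H) = 0.136, so P(¬H) = 0.864. With E the 'spam-flagged' result, P(E|H) = 0.818 and P(E|¬H) = 0.226.
P(E) = 0.818·0.136 + 0.226·0.864 = 0.11125 + 0.19526 = 0.30651.
By Bayes' theorem, P(H|E) = 0.11125 / 0.30651 = 0.363.

P(H | E) ≈ 0.363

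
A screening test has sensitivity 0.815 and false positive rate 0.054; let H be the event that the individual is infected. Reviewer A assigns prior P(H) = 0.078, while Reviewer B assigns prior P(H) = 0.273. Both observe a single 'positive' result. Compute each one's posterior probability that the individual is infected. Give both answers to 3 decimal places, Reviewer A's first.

Reviewer A: 0.561; Reviewer B: 0.850

The likelihood ratio for a 'positive' result is 0.815/0.054 = 15.093.
Reviewer A: prior odds 0.078/0.922 = 0.084599; posterior odds 1.2768; posterior probability 0.561.
Reviewer B: prior odds 0.273/0.727 = 0.37552; posterior odds 5.6675; posterior probability 0.850.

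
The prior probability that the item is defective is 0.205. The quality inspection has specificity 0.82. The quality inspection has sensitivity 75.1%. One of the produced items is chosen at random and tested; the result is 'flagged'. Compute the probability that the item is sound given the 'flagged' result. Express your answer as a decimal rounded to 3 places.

P(¬H | E) ≈ 0.482

Let H be the event that the item is defective. P(H) = 0.205, so P(¬H) = 0.795. With E the 'flagged' result, P(E|H) = 0.751 and P(E|¬H) = 0.18.
P(E) = 0.751·0.205 + 0.18·0.795 = 0.15395 + 0.14310 = 0.29705.
By Bayes' theorem, P(H|E) = 0.15395 / 0.29705 = 0.518. Hence P(¬H|E) = 1 − 0.518 = 0.482.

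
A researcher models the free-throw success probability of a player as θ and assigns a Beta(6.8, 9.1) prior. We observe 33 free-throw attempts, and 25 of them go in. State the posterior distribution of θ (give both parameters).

Posterior: Beta(31.8, 17.1)

The binomial likelihood is conjugate to the Beta prior: with 25 successes and 8 failures, the posterior is Beta(6.8+25, 9.1+8) = Beta(31.8, 17.1).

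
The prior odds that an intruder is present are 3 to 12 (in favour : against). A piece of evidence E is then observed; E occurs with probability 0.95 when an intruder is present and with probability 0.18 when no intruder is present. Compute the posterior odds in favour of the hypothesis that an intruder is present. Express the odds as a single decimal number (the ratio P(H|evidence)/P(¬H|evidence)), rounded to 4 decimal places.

Posterior odds ≈ 1.3194

Prior odds = 3/12 = 0.25000. In log-odds, ln(0.25000) = -1.3863.
Add log likelihood ratio: ln(5.2778) = 1.6635.
Posterior log-odds = 0.27721, so posterior odds = exp(0.27721) = 1.3194.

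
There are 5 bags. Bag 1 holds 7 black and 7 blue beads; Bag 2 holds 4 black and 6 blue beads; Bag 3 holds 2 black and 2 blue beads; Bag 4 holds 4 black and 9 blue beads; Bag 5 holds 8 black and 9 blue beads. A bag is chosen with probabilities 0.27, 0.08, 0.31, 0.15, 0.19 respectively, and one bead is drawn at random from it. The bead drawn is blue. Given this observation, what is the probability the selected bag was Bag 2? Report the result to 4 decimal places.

Posterior probability ≈ 0.0885

Tabulate prior·likelihood by source: [1] prior 0.27, lik 0.5, product 0.1350; [2] prior 0.08, lik 0.6, product 0.04800; [3] prior 0.31, lik 0.5, product 0.1550; [4] prior 0.15, lik 0.6923, product 0.1038; [5] prior 0.19, lik 0.5294, product 0.1006.
Normalizing constant = 0.54243; the posterior for Bag 2 is its product over the sum, 0.04800/0.54243 = 0.0885.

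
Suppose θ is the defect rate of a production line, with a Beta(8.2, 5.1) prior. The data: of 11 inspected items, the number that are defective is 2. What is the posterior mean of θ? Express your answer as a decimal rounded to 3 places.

Posterior mean ≈ 0.420

Observing 2 successes and 9 failures updates Beta(8.2, 5.1) by adding the success and failure counts to the two shape parameters: α = 8.2+2 = 10.2, β = 5.1+9 = 14.1.
Posterior mean = α/(α+β) = 10.2/24.3 = 0.420.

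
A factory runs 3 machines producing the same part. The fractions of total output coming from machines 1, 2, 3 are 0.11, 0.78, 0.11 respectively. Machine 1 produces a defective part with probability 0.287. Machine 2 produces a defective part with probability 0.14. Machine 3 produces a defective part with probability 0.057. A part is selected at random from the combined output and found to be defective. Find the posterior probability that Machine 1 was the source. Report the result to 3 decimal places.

Tabulate prior·likelihood by source: [1] prior 0.11, lik 0.287, product 0.03157; [2] prior 0.78, lik 0.14, product 0.1092; [3] prior 0.11, lik 0.057, product 0.006270.
Normalizing constant = 0.14704; the posterior for Machine 1 is its product over the sum, 0.03157/0.14704 = 0.215.

Posterior probability ≈ 0.215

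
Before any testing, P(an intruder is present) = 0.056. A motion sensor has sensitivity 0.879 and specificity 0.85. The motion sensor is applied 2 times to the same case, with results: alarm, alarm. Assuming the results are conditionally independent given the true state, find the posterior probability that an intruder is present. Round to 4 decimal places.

With H the event that an intruder is present, the joint likelihood of the observed sequence is P(data|H) = 0.879·0.879 = 0.77264 and P(data|¬H) = 0.15·0.15 = 0.022500.
Bayes: P(H|data) = 0.056·0.77264 / (0.056·0.77264 + 0.944·0.022500) = 0.043268/0.064508 = 0.6707.

Posterior P(H) ≈ 0.6707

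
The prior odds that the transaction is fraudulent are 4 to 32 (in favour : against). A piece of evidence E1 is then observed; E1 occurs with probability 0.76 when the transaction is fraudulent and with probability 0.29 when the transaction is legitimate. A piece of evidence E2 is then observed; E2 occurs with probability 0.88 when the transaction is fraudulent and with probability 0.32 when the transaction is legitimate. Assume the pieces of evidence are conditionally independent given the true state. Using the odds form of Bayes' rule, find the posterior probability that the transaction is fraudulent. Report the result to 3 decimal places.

Posterior probability ≈ 0.474

Prior odds = 4/32 = 0.12500. In log-odds, ln(0.12500) = -2.0794.
Add log likelihood ratios: ln(2.6207) + ln(2.7500) = 1.9750.
Posterior log-odds = -0.10440, so posterior odds = exp(-0.10440) = 0.90086. Converting, P(H|E) = 0.90086/1.9009 = 0.474.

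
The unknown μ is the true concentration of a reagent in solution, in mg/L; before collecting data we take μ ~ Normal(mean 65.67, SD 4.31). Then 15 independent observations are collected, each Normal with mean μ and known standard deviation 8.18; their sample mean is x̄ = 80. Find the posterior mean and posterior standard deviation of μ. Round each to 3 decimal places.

Prior precision 1/τ₀² = 1/4.31² = 0.0538326; data precision n/σ² = 15/8.18² = 0.224174.
Posterior precision = 0.0538326 + 0.224174 = 0.278006, giving posterior SD = 1/√0.278006 = 1.897.
Posterior mean = (0.0538326·65.67 + 0.224174·80) / 0.278006 = 77.225.

Posterior mean ≈ 77.225; posterior SD ≈ 1.897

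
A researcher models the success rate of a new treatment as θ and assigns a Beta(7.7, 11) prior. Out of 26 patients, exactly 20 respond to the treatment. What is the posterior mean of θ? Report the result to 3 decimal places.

The binomial likelihood is conjugate to the Beta prior: with 20 successes and 6 failures, the posterior is Beta(7.7+20, 11+6) = Beta(27.7, 17).
E[θ | data] = 27.7/(27.7+17) = 0.620.

Posterior mean ≈ 0.620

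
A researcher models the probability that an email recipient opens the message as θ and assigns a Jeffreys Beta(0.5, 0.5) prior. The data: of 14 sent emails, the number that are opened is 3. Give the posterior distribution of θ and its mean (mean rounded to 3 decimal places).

Observing 3 successes and 11 failures updates Beta(0.5, 0.5) by adding the success and failure counts to the two shape parameters: α = 0.5+3 = 3.5, β = 0.5+11 = 11.5.
Posterior mean = α/(α+β) = 3.5/15 = 0.233.

Posterior: Beta(3.5, 11.5); mean ≈ 0.233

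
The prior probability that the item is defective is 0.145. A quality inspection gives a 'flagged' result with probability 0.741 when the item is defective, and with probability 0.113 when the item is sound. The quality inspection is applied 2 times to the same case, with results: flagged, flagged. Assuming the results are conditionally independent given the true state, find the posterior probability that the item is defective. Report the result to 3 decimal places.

Posterior P(H) ≈ 0.879

Let H be the event that the item is defective; start with P(H) = 0.145. P('flagged'|H) = 0.741, P('flagged'|¬H) = 0.113.
Update on result 1 ('flagged'): P(H) ← 0.741·0.1450 / (0.741·0.1450 + 0.113·0.8550) = 0.10744/0.20406 = 0.5265.
Update on result 2 ('flagged'): P(H) ← 0.741·0.5265 / (0.741·0.5265 + 0.113·0.4735) = 0.39016/0.44366 = 0.8794.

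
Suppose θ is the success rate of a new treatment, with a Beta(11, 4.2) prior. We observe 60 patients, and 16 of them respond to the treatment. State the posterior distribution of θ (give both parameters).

Posterior: Beta(27, 48.2)

The binomial likelihood is conjugate to the Beta prior: with 16 successes and 44 failures, the posterior is Beta(11+16, 4.2+44) = Beta(27, 48.2).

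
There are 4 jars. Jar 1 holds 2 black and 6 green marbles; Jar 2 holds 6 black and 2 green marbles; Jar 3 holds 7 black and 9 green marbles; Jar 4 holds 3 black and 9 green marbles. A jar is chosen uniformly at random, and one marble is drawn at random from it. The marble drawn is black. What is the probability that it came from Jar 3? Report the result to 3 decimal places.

P(black|Jar 1) = 0.25; P(black|Jar 2) = 0.75; P(black|Jar 3) = 0.4375; P(black|Jar 4) = 0.25.
Prior × likelihood for each source: 0.25·0.25=0.06250, 0.25·0.75=0.1875, 0.25·0.4375=0.1094, 0.25·0.25=0.06250. Summing gives P(black) = 0.42188.
P(Jar 3 | black) = 0.1094 / 0.42188 = 0.259.

Posterior probability ≈ 0.259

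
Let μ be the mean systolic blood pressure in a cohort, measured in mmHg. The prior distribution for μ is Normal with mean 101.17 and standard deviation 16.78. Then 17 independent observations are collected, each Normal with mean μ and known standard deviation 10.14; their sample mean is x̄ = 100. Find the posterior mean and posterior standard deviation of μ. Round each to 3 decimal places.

Posterior mean ≈ 100.025; posterior SD ≈ 2.433

With known σ, the Normal prior is conjugate. Weight on the data is w = (n/σ²)/(n/σ² + 1/τ₀²) = 0.165338/(0.165338+0.00355153) = 0.97897.
Posterior mean = w·x̄ + (1−w)·μ₀ = 0.97897·100 + 0.021029·101.17 = 100.025. Posterior variance = 1/(0.165338+0.00355153) = 5.92103, so SD = 2.433.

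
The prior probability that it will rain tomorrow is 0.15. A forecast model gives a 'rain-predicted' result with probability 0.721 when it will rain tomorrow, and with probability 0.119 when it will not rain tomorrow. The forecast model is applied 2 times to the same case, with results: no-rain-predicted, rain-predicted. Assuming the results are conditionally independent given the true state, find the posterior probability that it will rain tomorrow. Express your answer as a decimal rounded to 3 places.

Posterior P(H) ≈ 0.253

With H the event that it will rain tomorrow, the joint likelihood of the observed sequence is P(data|H) = 0.279·0.721 = 0.20116 and P(data|¬H) = 0.881·0.119 = 0.10484.
Bayes: P(H|data) = 0.15·0.20116 / (0.15·0.20116 + 0.85·0.10484) = 0.030174/0.11929 = 0.2530.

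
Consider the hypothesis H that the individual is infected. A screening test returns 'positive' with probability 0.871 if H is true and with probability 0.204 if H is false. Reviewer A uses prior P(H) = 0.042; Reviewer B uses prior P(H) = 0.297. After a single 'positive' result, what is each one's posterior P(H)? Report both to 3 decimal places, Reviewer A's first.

Reviewer A: 0.158; Reviewer B: 0.643

P('+'|H) = 0.871, P('+'|¬H) = 0.204.
Reviewer A: numerator 0.871·0.042 = 0.036582; evidence = 0.036582+0.204·0.958 = 0.23201; posterior = 0.158.
Reviewer B: numerator 0.871·0.297 = 0.25869; evidence = 0.25869+0.204·0.703 = 0.40210; posterior = 0.643.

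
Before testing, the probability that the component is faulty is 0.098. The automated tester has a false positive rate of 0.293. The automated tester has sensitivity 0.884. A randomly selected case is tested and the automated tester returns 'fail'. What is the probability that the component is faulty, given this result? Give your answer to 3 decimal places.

P(H | E) ≈ 0.247

Let H be the event that the component is faulty. P(H) = 0.098, so P(¬H) = 0.902. With E the 'fail' result, P(E|H) = 0.884 and P(E|¬H) = 0.293.
P(E) = 0.884·0.098 + 0.293·0.902 = 0.086632 + 0.26429 = 0.35092.
By Bayes' theorem, P(H|E) = 0.086632 / 0.35092 = 0.247.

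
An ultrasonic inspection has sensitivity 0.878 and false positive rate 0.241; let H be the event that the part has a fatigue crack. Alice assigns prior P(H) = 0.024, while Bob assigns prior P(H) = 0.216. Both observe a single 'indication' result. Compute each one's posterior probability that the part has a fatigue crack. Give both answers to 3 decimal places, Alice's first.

The likelihood ratio for an 'indication' result is 0.878/0.241 = 3.6432.
Alice: prior odds 0.024/0.976 = 0.024590; posterior odds 0.089586; posterior probability 0.082.
Bob: prior odds 0.216/0.784 = 0.27551; posterior odds 1.0037; posterior probability 0.501.

Alice: 0.082; Bob: 0.501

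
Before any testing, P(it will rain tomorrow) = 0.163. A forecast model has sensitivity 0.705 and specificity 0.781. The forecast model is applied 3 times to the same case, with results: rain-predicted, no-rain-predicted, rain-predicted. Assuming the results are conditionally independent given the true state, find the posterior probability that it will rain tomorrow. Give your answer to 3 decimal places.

Posterior P(H) ≈ 0.433

With H the event that it will rain tomorrow, the joint likelihood of the observed sequence is P(data|H) = 0.705·0.295·0.705 = 0.14662 and P(data|¬H) = 0.219·0.781·0.219 = 0.037458.
Bayes: P(H|data) = 0.163·0.14662 / (0.163·0.14662 + 0.837·0.037458) = 0.023899/0.055251 = 0.4326.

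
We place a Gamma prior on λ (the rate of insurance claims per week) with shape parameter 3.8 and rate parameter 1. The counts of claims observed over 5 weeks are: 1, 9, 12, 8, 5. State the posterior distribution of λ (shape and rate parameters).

Total count ∑xᵢ = 35 over n = 5 weeks.
Gamma is conjugate to the Poisson likelihood: posterior is Gamma(shape = 3.8+35 = 38.8, rate = 1+5 = 6).

Posterior: Gamma(shape=38.8, rate=6)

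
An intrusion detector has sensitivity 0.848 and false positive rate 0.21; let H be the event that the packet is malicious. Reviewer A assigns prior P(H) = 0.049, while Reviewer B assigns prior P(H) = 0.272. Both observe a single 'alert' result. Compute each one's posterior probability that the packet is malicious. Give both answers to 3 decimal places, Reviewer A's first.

Reviewer A: 0.172; Reviewer B: 0.601

P('+'|H) = 0.848, P('+'|¬H) = 0.21.
Reviewer A: numerator 0.848·0.049 = 0.041552; evidence = 0.041552+0.21·0.951 = 0.24126; posterior = 0.172.
Reviewer B: numerator 0.848·0.272 = 0.23066; evidence = 0.23066+0.21·0.728 = 0.38354; posterior = 0.601.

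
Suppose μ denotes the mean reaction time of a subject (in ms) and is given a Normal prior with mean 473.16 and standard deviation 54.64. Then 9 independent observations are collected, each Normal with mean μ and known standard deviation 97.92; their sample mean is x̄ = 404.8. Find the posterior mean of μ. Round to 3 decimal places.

Prior precision 1/τ₀² = 1/54.64² = 0.00033495; data precision n/σ² = 9/97.92² = 0.00093864.
Posterior precision = 0.00033495 + 0.00093864 = 0.00127359.
Posterior mean = (0.00033495·473.16 + 0.00093864·404.8) / 0.00127359 = 422.778.

Posterior mean ≈ 422.778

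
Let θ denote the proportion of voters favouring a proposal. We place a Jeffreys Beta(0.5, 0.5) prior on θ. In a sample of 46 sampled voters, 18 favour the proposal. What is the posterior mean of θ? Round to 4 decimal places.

Posterior mean ≈ 0.3936

The binomial likelihood is conjugate to the Beta prior: with 18 successes and 28 failures, the posterior is Beta(0.5+18, 0.5+28) = Beta(18.5, 28.5).
Posterior mean = α/(α+β) = 18.5/47 = 0.3936.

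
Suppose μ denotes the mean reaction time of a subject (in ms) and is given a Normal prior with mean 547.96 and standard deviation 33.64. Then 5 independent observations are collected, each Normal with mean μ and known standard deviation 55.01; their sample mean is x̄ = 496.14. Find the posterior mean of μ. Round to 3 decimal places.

Prior precision 1/τ₀² = 1/33.64² = 0.00088367; data precision n/σ² = 5/55.01² = 0.00165229.
Posterior precision = 0.00088367 + 0.00165229 = 0.00253596.
Posterior mean = (0.00088367·547.96 + 0.00165229·496.14) / 0.00253596 = 514.197.

Posterior mean ≈ 514.197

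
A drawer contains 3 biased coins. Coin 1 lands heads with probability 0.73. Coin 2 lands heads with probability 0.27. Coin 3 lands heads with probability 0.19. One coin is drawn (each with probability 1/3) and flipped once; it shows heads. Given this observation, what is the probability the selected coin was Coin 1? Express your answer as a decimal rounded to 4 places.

Posterior probability ≈ 0.6134

Tabulate prior·likelihood by source: [1] prior 0.333333, lik 0.73, product 0.2433; [2] prior 0.333333, lik 0.27, product 0.09000; [3] prior 0.333333, lik 0.19, product 0.06333.
Normalizing constant = 0.39667; the posterior for Coin 1 is its product over the sum, 0.2433/0.39667 = 0.6134.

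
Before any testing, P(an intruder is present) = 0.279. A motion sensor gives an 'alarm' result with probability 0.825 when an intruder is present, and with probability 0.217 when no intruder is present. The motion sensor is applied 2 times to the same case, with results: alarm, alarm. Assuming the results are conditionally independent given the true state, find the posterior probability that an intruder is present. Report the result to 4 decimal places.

Let H be the event that an intruder is present; start with P(H) = 0.279. P('alarm'|H) = 0.825, P('alarm'|¬H) = 0.217.
Update on result 1 ('alarm'): P(H) ← 0.825·0.2790 / (0.825·0.2790 + 0.217·0.7210) = 0.23018/0.38663 = 0.5953.
Update on result 2 ('alarm'): P(H) ← 0.825·0.5953 / (0.825·0.5953 + 0.217·0.4047) = 0.49115/0.57896 = 0.8483.

Posterior P(H) ≈ 0.8483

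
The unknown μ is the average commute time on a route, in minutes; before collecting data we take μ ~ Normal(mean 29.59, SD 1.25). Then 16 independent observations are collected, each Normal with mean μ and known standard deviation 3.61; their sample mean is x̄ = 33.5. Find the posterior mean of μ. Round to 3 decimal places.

With known σ, the Normal prior is conjugate. Weight on the data is w = (n/σ²)/(n/σ² + 1/τ₀²) = 1.22774/(1.22774+0.640000) = 0.65734.
Posterior mean = w·x̄ + (1−w)·μ₀ = 0.65734·33.5 + 0.34266·29.59 = 32.160.

Posterior mean ≈ 32.160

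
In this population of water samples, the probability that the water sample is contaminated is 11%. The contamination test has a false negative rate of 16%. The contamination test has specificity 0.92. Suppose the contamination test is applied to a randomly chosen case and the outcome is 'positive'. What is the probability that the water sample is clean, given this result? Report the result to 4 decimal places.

P(¬H | E) ≈ 0.4352

Write H for 'the water sample is contaminated'. Prior odds H:¬H = 0.11/0.89 = 0.12360. For the 'positive' outcome, the likelihood ratio is 0.84/0.08 = 10.500.
Posterior odds = 0.12360 × 10.500 = 1.2978, so P(H|E) = 1.2978/(1+1.2978) = 0.5648. Then P(¬H|E) = 1 − 0.5648 = 0.4352.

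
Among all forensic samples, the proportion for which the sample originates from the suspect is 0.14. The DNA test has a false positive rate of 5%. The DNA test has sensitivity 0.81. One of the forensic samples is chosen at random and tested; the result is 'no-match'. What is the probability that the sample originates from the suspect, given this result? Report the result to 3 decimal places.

Write H for 'the sample originates from the suspect'. Prior odds H:¬H = 0.14/0.86 = 0.16279. For the 'no-match' outcome, the likelihood ratio is 0.19/0.95 = 0.20000.
Posterior odds = 0.16279 × 0.20000 = 0.032558, so P(H|E) = 0.032558/(1+0.032558) = 0.032.

P(H | E) ≈ 0.032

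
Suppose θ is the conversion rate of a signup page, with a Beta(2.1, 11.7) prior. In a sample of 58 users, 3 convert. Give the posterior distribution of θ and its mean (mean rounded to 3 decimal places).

Posterior: Beta(5.1, 66.7); mean ≈ 0.071

The binomial likelihood is conjugate to the Beta prior: with 3 successes and 55 failures, the posterior is Beta(2.1+3, 11.7+55) = Beta(5.1, 66.7).
Posterior mean = α/(α+β) = 5.1/71.8 = 0.071.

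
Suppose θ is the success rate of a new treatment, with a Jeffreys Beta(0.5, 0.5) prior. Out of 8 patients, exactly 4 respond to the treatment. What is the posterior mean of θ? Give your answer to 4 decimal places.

Posterior mean ≈ 0.5000

The binomial likelihood is conjugate to the Beta prior: with 4 successes and 4 failures, the posterior is Beta(0.5+4, 0.5+4) = Beta(4.5, 4.5).
Posterior mean = α/(α+β) = 4.5/9 = 0.5000.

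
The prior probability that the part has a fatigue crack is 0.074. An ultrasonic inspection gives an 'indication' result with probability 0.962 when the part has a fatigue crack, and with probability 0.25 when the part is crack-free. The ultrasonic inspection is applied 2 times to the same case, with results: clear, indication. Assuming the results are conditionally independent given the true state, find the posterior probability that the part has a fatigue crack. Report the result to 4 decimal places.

Posterior P(H) ≈ 0.0153

With H the event that the part has a fatigue crack, the joint likelihood of the observed sequence is P(data|H) = 0.038·0.962 = 0.036556 and P(data|¬H) = 0.75·0.25 = 0.18750.
Bayes: P(H|data) = 0.074·0.036556 / (0.074·0.036556 + 0.926·0.18750) = 0.0027051/0.17633 = 0.0153.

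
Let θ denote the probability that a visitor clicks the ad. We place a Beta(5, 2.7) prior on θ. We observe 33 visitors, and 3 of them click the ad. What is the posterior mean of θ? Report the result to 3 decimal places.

Posterior mean ≈ 0.197

The binomial likelihood is conjugate to the Beta prior: with 3 successes and 30 failures, the posterior is Beta(5+3, 2.7+30) = Beta(8, 32.7).
Posterior mean = α/(α+β) = 8/40.7 = 0.197.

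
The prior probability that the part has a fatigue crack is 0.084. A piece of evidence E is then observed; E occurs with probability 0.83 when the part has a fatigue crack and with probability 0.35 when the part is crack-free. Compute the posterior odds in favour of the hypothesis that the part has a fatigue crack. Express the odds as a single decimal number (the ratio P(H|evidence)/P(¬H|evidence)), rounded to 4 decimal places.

Posterior odds ≈ 0.2175

Prior odds = 0.084/(1−0.084) = 0.091703.
Likelihood ratio for E = 0.83/0.35 = 2.3714.
Posterior odds = prior odds × LR = 0.21747.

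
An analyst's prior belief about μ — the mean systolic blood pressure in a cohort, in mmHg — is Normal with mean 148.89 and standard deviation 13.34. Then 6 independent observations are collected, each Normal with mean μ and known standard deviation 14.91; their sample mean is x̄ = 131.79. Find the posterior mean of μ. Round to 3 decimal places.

With known σ, the Normal prior is conjugate. Weight on the data is w = (n/σ²)/(n/σ² + 1/τ₀²) = 0.0269896/(0.0269896+0.00561938) = 0.82767.
Posterior mean = w·x̄ + (1−w)·μ₀ = 0.82767·131.79 + 0.17233·148.89 = 134.737.

Posterior mean ≈ 134.737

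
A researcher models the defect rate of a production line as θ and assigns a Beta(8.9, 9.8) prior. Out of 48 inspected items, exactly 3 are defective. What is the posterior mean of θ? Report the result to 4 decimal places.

Posterior mean ≈ 0.1784

Observing 3 successes and 45 failures updates Beta(8.9, 9.8) by adding the success and failure counts to the two shape parameters: α = 8.9+3 = 11.9, β = 9.8+45 = 54.8.
E[θ | data] = 11.9/(11.9+54.8) = 0.1784.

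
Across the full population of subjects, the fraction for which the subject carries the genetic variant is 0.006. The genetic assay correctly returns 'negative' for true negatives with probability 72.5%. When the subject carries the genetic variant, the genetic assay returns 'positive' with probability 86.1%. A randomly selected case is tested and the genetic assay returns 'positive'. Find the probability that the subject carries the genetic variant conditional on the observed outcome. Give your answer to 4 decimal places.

P(H | E) ≈ 0.0185

Let H be the event that the subject carries the genetic variant. P(H) = 0.006, so P(¬H) = 0.994. With E the 'positive' result, P(E|H) = 0.861 and P(E|¬H) = 0.275.
P(E) = 0.861·0.006 + 0.275·0.994 = 0.0051660 + 0.27335 = 0.27852.
By Bayes' theorem, P(H|E) = 0.0051660 / 0.27852 = 0.0185.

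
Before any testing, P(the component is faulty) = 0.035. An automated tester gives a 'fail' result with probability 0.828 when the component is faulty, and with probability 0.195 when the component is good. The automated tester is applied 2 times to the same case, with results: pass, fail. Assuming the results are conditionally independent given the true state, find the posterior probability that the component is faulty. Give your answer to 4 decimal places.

Let H be the event that the component is faulty; start with P(H) = 0.035. P('fail'|H) = 0.828, P('fail'|¬H) = 0.195.
Update on result 1 ('pass'): P(H) ← 0.172·0.0350 / (0.172·0.0350 + 0.805·0.9650) = 0.0060200/0.78285 = 0.0077.
Update on result 2 ('fail'): P(H) ← 0.828·0.0077 / (0.828·0.0077 + 0.195·0.9923) = 0.0063672/0.19987 = 0.0319.

Posterior P(H) ≈ 0.0319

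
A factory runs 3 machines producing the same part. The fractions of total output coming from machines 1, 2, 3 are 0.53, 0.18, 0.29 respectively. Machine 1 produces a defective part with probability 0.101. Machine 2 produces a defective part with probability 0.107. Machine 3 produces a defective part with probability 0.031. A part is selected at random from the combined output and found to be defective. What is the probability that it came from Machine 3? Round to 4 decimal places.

Posterior probability ≈ 0.1099

P(defective|M1) = 0.101; P(defective|M2) = 0.107; P(defective|M3) = 0.031.
Prior × likelihood for each source: 0.53·0.101=0.05353, 0.18·0.107=0.01926, 0.29·0.031=0.008990. Summing gives P(defective) = 0.081780.
P(Machine 3 | defective) = 0.008990 / 0.081780 = 0.1099.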